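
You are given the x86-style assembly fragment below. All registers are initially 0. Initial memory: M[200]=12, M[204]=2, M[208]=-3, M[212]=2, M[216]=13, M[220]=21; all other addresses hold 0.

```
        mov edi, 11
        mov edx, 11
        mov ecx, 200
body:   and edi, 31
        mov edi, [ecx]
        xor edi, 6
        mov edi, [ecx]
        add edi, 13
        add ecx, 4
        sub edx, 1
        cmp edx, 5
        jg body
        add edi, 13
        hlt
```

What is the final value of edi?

edi=11
edx=11
ecx=200
edi=11&31=11
edi=M[200]=12
edi=12^6=10
edi=M[200]=12
edi=12+13=25
ecx=200+4=204
edx=11-1=10
cmp edx, 5  (cmp 10,5)
jg body: taken
edi=25&31=25
edi=M[204]=2
edi=2^6=4
edi=M[204]=2
edi=2+13=15
ecx=204+4=208
edx=10-1=9
cmp edx, 5  (cmp 9,5)
jg body: taken
edi=15&31=15
edi=M[208]=-3
edi=(-3)^6=-5
edi=M[208]=-3
edi=(-3)+13=10
ecx=208+4=212
edx=9-1=8
cmp edx, 5  (cmp 8,5)
jg body: taken
edi=10&31=10
edi=M[212]=2
edi=2^6=4
edi=M[212]=2
edi=2+13=15
ecx=212+4=216
edx=8-1=7
cmp edx, 5  (cmp 7,5)
jg body: taken
edi=15&31=15
edi=M[216]=13
edi=13^6=11
edi=M[216]=13
edi=13+13=26
ecx=216+4=220
edx=7-1=6
cmp edx, 5  (cmp 6,5)
jg body: taken
edi=26&31=26
edi=M[220]=21
edi=21^6=19
edi=M[220]=21
edi=21+13=34
ecx=220+4=224
edx=6-1=5
cmp edx, 5  (cmp 5,5)
jg body: not taken
edi=34+13=47
halt.

47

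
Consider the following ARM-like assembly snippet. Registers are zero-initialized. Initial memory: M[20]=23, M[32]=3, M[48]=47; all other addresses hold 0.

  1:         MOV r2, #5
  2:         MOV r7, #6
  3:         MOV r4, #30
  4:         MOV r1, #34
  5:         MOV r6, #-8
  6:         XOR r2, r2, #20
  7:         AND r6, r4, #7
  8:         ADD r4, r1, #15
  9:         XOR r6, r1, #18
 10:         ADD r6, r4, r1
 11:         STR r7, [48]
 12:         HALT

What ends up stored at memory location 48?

after MOV r2, #5: r2=5
after MOV r7, #6: r7=6
after MOV r4, #30: r4=30
after MOV r1, #34: r1=34
after MOV r6, #-8: r6=-8
after XOR r2, r2, #20: r2=5^20=17
after AND r6, r4, #7: r6=30&7=6
after ADD r4, r1, #15: r4=34+15=49
after XOR r6, r1, #18: r6=34^18=48
after ADD r6, r4, r1: r6=49+34=83
STR r7, [48] → M[48]=6
halt.

6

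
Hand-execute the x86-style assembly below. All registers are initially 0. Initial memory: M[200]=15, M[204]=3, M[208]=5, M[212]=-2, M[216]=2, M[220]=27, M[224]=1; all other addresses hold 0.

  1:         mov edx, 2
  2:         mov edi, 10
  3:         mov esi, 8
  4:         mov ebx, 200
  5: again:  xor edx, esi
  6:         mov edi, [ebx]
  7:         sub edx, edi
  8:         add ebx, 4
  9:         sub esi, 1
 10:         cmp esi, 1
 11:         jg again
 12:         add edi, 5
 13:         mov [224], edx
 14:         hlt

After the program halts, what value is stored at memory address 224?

edx=2
edi=10
esi=8
ebx=200
edx=2^8=10
edi=M[200]=15
edx=10-15=-5
ebx=200+4=204
esi=8-1=7
cmp esi, 1  (cmp 7,1)
jg again: taken
edx=(-5)^7=-4
edi=M[204]=3
edx=(-4)-3=-7
ebx=204+4=208
esi=7-1=6
cmp esi, 1  (cmp 6,1)
jg again: taken
edx=(-7)^6=-1
edi=M[208]=5
edx=(-1)-5=-6
ebx=208+4=212
esi=6-1=5
cmp esi, 1  (cmp 5,1)
jg again: taken
edx=(-6)^5=-1
edi=M[212]=-2
edx=(-1)-(-2)=1
ebx=212+4=216
esi=5-1=4
cmp esi, 1  (cmp 4,1)
jg again: taken
edx=1^4=5
edi=M[216]=2
edx=5-2=3
ebx=216+4=220
esi=4-1=3
cmp esi, 1  (cmp 3,1)
jg again: taken
edx=3^3=0
edi=M[220]=27
edx=0-27=-27
ebx=220+4=224
esi=3-1=2
cmp esi, 1  (cmp 2,1)
jg again: taken
edx=(-27)^2=-25
edi=M[224]=1
edx=(-25)-1=-26
ebx=224+4=228
esi=2-1=1
cmp esi, 1  (cmp 1,1)
jg again: not taken
edi=1+5=6
mov [224], edx → M[224]=-26
halt.

-26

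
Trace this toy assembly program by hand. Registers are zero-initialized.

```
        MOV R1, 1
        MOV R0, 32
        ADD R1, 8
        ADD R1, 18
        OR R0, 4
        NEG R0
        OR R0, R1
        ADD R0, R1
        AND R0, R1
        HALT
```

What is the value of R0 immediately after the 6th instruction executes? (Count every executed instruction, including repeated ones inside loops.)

MOV R1, 1 → R1=1
MOV R0, 32 → R0=32
ADD R1, 8 → R1=1+8=9
ADD R1, 18 → R1=9+18=27
OR R0, 4 → R0=32|4=36
NEG R0 → R0=-(36)=-36
After step 6: R0 = -36.

-36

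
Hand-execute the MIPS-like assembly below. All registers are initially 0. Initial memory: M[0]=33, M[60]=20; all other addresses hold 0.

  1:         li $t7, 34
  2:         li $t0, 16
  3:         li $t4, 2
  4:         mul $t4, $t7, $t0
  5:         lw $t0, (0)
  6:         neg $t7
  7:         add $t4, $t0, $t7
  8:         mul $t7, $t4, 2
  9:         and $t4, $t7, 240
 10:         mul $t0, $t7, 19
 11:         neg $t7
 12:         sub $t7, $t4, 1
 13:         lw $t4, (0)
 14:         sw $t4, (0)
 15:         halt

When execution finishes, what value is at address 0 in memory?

33

after li $t7, 34: $t7=34
after li $t0, 16: $t0=16
after li $t4, 2: $t4=2
after mul $t4, $t7, $t0: $t4=34*16=544
after lw $t0, (0): $t0=M[0]=33
after neg $t7: $t7=-(34)=-34
after add $t4, $t0, $t7: $t4=33+(-34)=-1
after mul $t7, $t4, 2: $t7=(-1)*2=-2
after and $t4, $t7, 240: $t4=(-2)&240=240
after mul $t0, $t7, 19: $t0=(-2)*19=-38
after neg $t7: $t7=-(-2)=2
after sub $t7, $t4, 1: $t7=240-1=239
after lw $t4, (0): $t4=M[0]=33
sw $t4, (0) → M[0]=33
halt.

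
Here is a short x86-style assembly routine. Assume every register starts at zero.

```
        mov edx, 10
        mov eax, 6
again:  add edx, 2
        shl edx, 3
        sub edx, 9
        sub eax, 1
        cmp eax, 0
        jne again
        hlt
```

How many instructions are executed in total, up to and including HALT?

edx=10
eax=6
edx=10+2=12
edx=12<<3=96
edx=96-9=87
eax=6-1=5
cmp eax, 0  (cmp 5,0)
jne again: taken
edx=87+2=89
edx=89<<3=712
edx=712-9=703
eax=5-1=4
cmp eax, 0  (cmp 4,0)
jne again: taken
edx=703+2=705
edx=705<<3=5640
edx=5640-9=5631
eax=4-1=3
cmp eax, 0  (cmp 3,0)
jne again: taken
edx=5631+2=5633
edx=5633<<3=45064
edx=45064-9=45055
eax=3-1=2
cmp eax, 0  (cmp 2,0)
jne again: taken
edx=45055+2=45057
edx=45057<<3=360456
edx=360456-9=360447
eax=2-1=1
cmp eax, 0  (cmp 1,0)
jne again: taken
edx=360447+2=360449
edx=360449<<3=2883592
edx=2883592-9=2883583
eax=1-1=0
cmp eax, 0  (cmp 0,0)
jne again: not taken
halt.
Total executed instructions: 39.

39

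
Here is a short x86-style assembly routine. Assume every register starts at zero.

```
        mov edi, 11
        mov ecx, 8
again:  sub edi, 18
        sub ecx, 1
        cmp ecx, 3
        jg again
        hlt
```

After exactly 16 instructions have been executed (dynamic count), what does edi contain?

edi=11
ecx=8
edi=11-18=-7
ecx=8-1=7
cmp ecx, 3  (cmp 7,3)
jg again: taken
edi=(-7)-18=-25
ecx=7-1=6
cmp ecx, 3  (cmp 6,3)
jg again: taken
edi=(-25)-18=-43
ecx=6-1=5
cmp ecx, 3  (cmp 5,3)
jg again: taken
edi=(-43)-18=-61
ecx=5-1=4
After step 16: edi = -61.

-61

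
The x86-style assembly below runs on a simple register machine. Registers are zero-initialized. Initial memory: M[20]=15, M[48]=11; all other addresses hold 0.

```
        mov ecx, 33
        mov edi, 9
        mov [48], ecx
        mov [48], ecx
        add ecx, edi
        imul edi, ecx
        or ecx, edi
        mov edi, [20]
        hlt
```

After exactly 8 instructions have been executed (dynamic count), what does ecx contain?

378

mov ecx, 33 → ecx=33
mov edi, 9 → edi=9
mov [48], ecx → M[48]=33
mov [48], ecx → M[48]=33
add ecx, edi → ecx=33+9=42
imul edi, ecx → edi=9*42=378
or ecx, edi → ecx=42|378=378
mov edi, [20] → edi=M[20]=15
After step 8: ecx = 378.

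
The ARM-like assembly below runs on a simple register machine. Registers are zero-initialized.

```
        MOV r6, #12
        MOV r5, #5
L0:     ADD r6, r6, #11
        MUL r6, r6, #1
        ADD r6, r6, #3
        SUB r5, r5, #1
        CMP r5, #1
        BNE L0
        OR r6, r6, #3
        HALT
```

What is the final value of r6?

r6=12
r5=5
r6=12+11=23
r6=23*1=23
r6=23+3=26
r5=5-1=4
CMP r5, #1  (cmp 4,1)
BNE L0: taken
r6=26+11=37
r6=37*1=37
r6=37+3=40
r5=4-1=3
CMP r5, #1  (cmp 3,1)
BNE L0: taken
r6=40+11=51
r6=51*1=51
r6=51+3=54
r5=3-1=2
CMP r5, #1  (cmp 2,1)
BNE L0: taken
r6=54+11=65
r6=65*1=65
r6=65+3=68
r5=2-1=1
CMP r5, #1  (cmp 1,1)
BNE L0: not taken
r6=68|3=71
halt.

71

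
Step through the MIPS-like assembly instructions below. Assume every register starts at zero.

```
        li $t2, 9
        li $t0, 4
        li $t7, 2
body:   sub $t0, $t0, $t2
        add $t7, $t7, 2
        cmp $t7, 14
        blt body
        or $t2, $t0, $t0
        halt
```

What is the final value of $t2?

-50

$t2=9
$t0=4
$t7=2
$t0=4-9=-5
$t7=2+2=4
cmp $t7, 14  (cmp 4,14)
blt body: taken
$t0=(-5)-9=-14
$t7=4+2=6
cmp $t7, 14  (cmp 6,14)
blt body: taken
$t0=(-14)-9=-23
$t7=6+2=8
cmp $t7, 14  (cmp 8,14)
blt body: taken
$t0=(-23)-9=-32
$t7=8+2=10
cmp $t7, 14  (cmp 10,14)
blt body: taken
$t0=(-32)-9=-41
$t7=10+2=12
cmp $t7, 14  (cmp 12,14)
blt body: taken
$t0=(-41)-9=-50
$t7=12+2=14
cmp $t7, 14  (cmp 14,14)
blt body: not taken
$t2=(-50)|(-50)=-50
halt.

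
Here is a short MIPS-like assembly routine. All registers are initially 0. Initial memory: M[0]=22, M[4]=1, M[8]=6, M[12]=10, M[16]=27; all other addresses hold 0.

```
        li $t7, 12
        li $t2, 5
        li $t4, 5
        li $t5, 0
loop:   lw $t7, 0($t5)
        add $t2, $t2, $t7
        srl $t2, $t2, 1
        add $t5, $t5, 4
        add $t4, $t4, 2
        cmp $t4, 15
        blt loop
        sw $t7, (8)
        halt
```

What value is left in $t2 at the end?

17

li $t7, 12 → $t7=12
li $t2, 5 → $t2=5
li $t4, 5 → $t4=5
li $t5, 0 → $t5=0
lw $t7, 0($t5) → $t7=M[0]=22
add $t2, $t2, $t7 → $t2=5+22=27
srl $t2, $t2, 1 → $t2=27>>1=13
add $t5, $t5, 4 → $t5=0+4=4
add $t4, $t4, 2 → $t4=5+2=7
cmp $t4, 15  (cmp 7,15)
blt loop: taken
lw $t7, 0($t5) → $t7=M[4]=1
add $t2, $t2, $t7 → $t2=13+1=14
srl $t2, $t2, 1 → $t2=14>>1=7
add $t5, $t5, 4 → $t5=4+4=8
add $t4, $t4, 2 → $t4=7+2=9
cmp $t4, 15  (cmp 9,15)
blt loop: taken
lw $t7, 0($t5) → $t7=M[8]=6
add $t2, $t2, $t7 → $t2=7+6=13
srl $t2, $t2, 1 → $t2=13>>1=6
add $t5, $t5, 4 → $t5=8+4=12
add $t4, $t4, 2 → $t4=9+2=11
cmp $t4, 15  (cmp 11,15)
blt loop: taken
lw $t7, 0($t5) → $t7=M[12]=10
add $t2, $t2, $t7 → $t2=6+10=16
srl $t2, $t2, 1 → $t2=16>>1=8
add $t5, $t5, 4 → $t5=12+4=16
add $t4, $t4, 2 → $t4=11+2=13
cmp $t4, 15  (cmp 13,15)
blt loop: taken
lw $t7, 0($t5) → $t7=M[16]=27
add $t2, $t2, $t7 → $t2=8+27=35
srl $t2, $t2, 1 → $t2=35>>1=17
add $t5, $t5, 4 → $t5=16+4=20
add $t4, $t4, 2 → $t4=13+2=15
cmp $t4, 15  (cmp 15,15)
blt loop: not taken
sw $t7, (8) → M[8]=27
halt.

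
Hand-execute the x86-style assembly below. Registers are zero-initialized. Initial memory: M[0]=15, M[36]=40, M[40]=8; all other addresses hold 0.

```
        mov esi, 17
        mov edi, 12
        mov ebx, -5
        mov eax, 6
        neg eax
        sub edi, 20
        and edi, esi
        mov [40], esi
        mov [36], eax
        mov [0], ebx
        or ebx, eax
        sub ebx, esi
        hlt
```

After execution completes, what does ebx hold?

mov esi, 17 → esi=17
mov edi, 12 → edi=12
mov ebx, -5 → ebx=-5
mov eax, 6 → eax=6
neg eax → eax=-(6)=-6
sub edi, 20 → edi=12-20=-8
and edi, esi → edi=(-8)&17=16
mov [40], esi → M[40]=17
mov [36], eax → M[36]=-6
mov [0], ebx → M[0]=-5
or ebx, eax → ebx=(-5)|(-6)=-5
sub ebx, esi → ebx=(-5)-17=-22
halt.

-22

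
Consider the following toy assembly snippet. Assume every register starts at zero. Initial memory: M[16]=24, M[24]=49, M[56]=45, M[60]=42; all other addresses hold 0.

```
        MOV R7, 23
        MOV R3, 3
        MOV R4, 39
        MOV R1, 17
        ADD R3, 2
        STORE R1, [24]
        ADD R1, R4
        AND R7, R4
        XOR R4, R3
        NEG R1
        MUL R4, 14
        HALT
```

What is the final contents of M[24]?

after MOV R7, 23: R7=23
after MOV R3, 3: R3=3
after MOV R4, 39: R4=39
after MOV R1, 17: R1=17
after ADD R3, 2: R3=3+2=5
STORE R1, [24] → M[24]=17
after ADD R1, R4: R1=17+39=56
after AND R7, R4: R7=23&39=7
after XOR R4, R3: R4=39^5=34
after NEG R1: R1=-(56)=-56
after MUL R4, 14: R4=34*14=476
halt.

17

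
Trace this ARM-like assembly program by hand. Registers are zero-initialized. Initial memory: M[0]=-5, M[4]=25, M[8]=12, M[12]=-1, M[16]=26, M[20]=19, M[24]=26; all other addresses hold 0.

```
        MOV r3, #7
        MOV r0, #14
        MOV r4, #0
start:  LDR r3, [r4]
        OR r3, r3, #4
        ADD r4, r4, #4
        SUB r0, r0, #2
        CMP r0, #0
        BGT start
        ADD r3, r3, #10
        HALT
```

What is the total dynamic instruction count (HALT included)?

r3=7
r0=14
r4=0
r3=M[0]=-5
r3=(-5)|4=-1
r4=0+4=4
r0=14-2=12
CMP r0, #0  (cmp 12,0)
BGT start: taken
r3=M[4]=25
r3=25|4=29
r4=4+4=8
r0=12-2=10
CMP r0, #0  (cmp 10,0)
BGT start: taken
r3=M[8]=12
r3=12|4=12
r4=8+4=12
r0=10-2=8
CMP r0, #0  (cmp 8,0)
BGT start: taken
r3=M[12]=-1
r3=(-1)|4=-1
r4=12+4=16
r0=8-2=6
CMP r0, #0  (cmp 6,0)
BGT start: taken
r3=M[16]=26
r3=26|4=30
r4=16+4=20
r0=6-2=4
CMP r0, #0  (cmp 4,0)
BGT start: taken
r3=M[20]=19
r3=19|4=23
r4=20+4=24
r0=4-2=2
CMP r0, #0  (cmp 2,0)
BGT start: taken
r3=M[24]=26
r3=26|4=30
r4=24+4=28
r0=2-2=0
CMP r0, #0  (cmp 0,0)
BGT start: not taken
r3=30+10=40
halt.
Total executed instructions: 47.

47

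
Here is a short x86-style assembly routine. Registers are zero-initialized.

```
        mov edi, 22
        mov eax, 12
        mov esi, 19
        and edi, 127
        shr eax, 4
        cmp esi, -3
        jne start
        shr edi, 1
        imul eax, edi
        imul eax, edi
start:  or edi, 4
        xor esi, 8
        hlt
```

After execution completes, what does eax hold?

0

edi=22
eax=12
esi=19
edi=22&127=22
eax=12>>4=0
cmp esi, -3  (cmp 19,-3)
jne start: taken
edi=22|4=22
esi=19^8=27
halt.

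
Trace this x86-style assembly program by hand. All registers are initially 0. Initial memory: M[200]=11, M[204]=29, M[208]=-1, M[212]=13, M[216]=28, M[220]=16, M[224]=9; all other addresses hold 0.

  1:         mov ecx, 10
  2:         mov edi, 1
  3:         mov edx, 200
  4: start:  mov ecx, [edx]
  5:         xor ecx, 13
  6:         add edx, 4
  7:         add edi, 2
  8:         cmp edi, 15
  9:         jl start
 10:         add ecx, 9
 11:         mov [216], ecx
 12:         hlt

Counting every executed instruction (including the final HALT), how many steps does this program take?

48

after mov ecx, 10: ecx=10
after mov edi, 1: edi=1
after mov edx, 200: edx=200
after mov ecx, [edx]: ecx=M[200]=11
after xor ecx, 13: ecx=11^13=6
after add edx, 4: edx=200+4=204
after add edi, 2: edi=1+2=3
cmp edi, 15  (cmp 3,15)
jl start: taken
after mov ecx, [edx]: ecx=M[204]=29
after xor ecx, 13: ecx=29^13=16
after add edx, 4: edx=204+4=208
after add edi, 2: edi=3+2=5
cmp edi, 15  (cmp 5,15)
jl start: taken
after mov ecx, [edx]: ecx=M[208]=-1
after xor ecx, 13: ecx=(-1)^13=-14
after add edx, 4: edx=208+4=212
after add edi, 2: edi=5+2=7
cmp edi, 15  (cmp 7,15)
jl start: taken
after mov ecx, [edx]: ecx=M[212]=13
after xor ecx, 13: ecx=13^13=0
after add edx, 4: edx=212+4=216
after add edi, 2: edi=7+2=9
cmp edi, 15  (cmp 9,15)
jl start: taken
after mov ecx, [edx]: ecx=M[216]=28
after xor ecx, 13: ecx=28^13=17
after add edx, 4: edx=216+4=220
after add edi, 2: edi=9+2=11
cmp edi, 15  (cmp 11,15)
jl start: taken
after mov ecx, [edx]: ecx=M[220]=16
after xor ecx, 13: ecx=16^13=29
after add edx, 4: edx=220+4=224
after add edi, 2: edi=11+2=13
cmp edi, 15  (cmp 13,15)
jl start: taken
after mov ecx, [edx]: ecx=M[224]=9
after xor ecx, 13: ecx=9^13=4
after add edx, 4: edx=224+4=228
after add edi, 2: edi=13+2=15
cmp edi, 15  (cmp 15,15)
jl start: not taken
after add ecx, 9: ecx=4+9=13
mov [216], ecx → M[216]=13
halt.
Total executed instructions: 48.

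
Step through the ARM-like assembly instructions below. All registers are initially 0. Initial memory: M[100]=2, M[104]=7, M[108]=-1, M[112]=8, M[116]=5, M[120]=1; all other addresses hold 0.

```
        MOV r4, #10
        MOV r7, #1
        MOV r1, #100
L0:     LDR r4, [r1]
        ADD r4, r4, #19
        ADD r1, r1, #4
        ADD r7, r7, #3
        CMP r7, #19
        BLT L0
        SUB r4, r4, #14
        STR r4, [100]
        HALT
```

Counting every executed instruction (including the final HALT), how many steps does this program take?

MOV r4, #10 → r4=10
MOV r7, #1 → r7=1
MOV r1, #100 → r1=100
LDR r4, [r1] → r4=M[100]=2
ADD r4, r4, #19 → r4=2+19=21
ADD r1, r1, #4 → r1=100+4=104
ADD r7, r7, #3 → r7=1+3=4
CMP r7, #19  (cmp 4,19)
BLT L0: taken
LDR r4, [r1] → r4=M[104]=7
ADD r4, r4, #19 → r4=7+19=26
ADD r1, r1, #4 → r1=104+4=108
ADD r7, r7, #3 → r7=4+3=7
CMP r7, #19  (cmp 7,19)
BLT L0: taken
LDR r4, [r1] → r4=M[108]=-1
ADD r4, r4, #19 → r4=(-1)+19=18
ADD r1, r1, #4 → r1=108+4=112
ADD r7, r7, #3 → r7=7+3=10
CMP r7, #19  (cmp 10,19)
BLT L0: taken
LDR r4, [r1] → r4=M[112]=8
ADD r4, r4, #19 → r4=8+19=27
ADD r1, r1, #4 → r1=112+4=116
ADD r7, r7, #3 → r7=10+3=13
CMP r7, #19  (cmp 13,19)
BLT L0: taken
LDR r4, [r1] → r4=M[116]=5
ADD r4, r4, #19 → r4=5+19=24
ADD r1, r1, #4 → r1=116+4=120
ADD r7, r7, #3 → r7=13+3=16
CMP r7, #19  (cmp 16,19)
BLT L0: taken
LDR r4, [r1] → r4=M[120]=1
ADD r4, r4, #19 → r4=1+19=20
ADD r1, r1, #4 → r1=120+4=124
ADD r7, r7, #3 → r7=16+3=19
CMP r7, #19  (cmp 19,19)
BLT L0: not taken
SUB r4, r4, #14 → r4=20-14=6
STR r4, [100] → M[100]=6
halt.
Total executed instructions: 42.

42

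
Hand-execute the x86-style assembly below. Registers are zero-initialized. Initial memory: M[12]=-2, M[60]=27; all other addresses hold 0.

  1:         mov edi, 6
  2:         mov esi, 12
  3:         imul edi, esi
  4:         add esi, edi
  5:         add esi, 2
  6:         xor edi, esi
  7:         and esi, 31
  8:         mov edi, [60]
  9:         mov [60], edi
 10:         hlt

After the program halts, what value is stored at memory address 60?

mov edi, 6 → edi=6
mov esi, 12 → esi=12
imul edi, esi → edi=6*12=72
add esi, edi → esi=12+72=84
add esi, 2 → esi=84+2=86
xor edi, esi → edi=72^86=30
and esi, 31 → esi=86&31=22
mov edi, [60] → edi=M[60]=27
mov [60], edi → M[60]=27
halt.

27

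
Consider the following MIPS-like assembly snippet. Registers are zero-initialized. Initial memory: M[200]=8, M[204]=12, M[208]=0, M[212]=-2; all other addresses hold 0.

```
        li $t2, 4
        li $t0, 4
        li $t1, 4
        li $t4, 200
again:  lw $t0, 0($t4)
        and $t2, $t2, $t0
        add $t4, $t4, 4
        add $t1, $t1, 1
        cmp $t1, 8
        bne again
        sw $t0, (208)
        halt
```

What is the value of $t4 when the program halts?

216

li $t2, 4 → $t2=4
li $t0, 4 → $t0=4
li $t1, 4 → $t1=4
li $t4, 200 → $t4=200
lw $t0, 0($t4) → $t0=M[200]=8
and $t2, $t2, $t0 → $t2=4&8=0
add $t4, $t4, 4 → $t4=200+4=204
add $t1, $t1, 1 → $t1=4+1=5
cmp $t1, 8  (cmp 5,8)
bne again: taken
lw $t0, 0($t4) → $t0=M[204]=12
and $t2, $t2, $t0 → $t2=0&12=0
add $t4, $t4, 4 → $t4=204+4=208
add $t1, $t1, 1 → $t1=5+1=6
cmp $t1, 8  (cmp 6,8)
bne again: taken
lw $t0, 0($t4) → $t0=M[208]=0
and $t2, $t2, $t0 → $t2=0&0=0
add $t4, $t4, 4 → $t4=208+4=212
add $t1, $t1, 1 → $t1=6+1=7
cmp $t1, 8  (cmp 7,8)
bne again: taken
lw $t0, 0($t4) → $t0=M[212]=-2
and $t2, $t2, $t0 → $t2=0&(-2)=0
add $t4, $t4, 4 → $t4=212+4=216
add $t1, $t1, 1 → $t1=7+1=8
cmp $t1, 8  (cmp 8,8)
bne again: not taken
sw $t0, (208) → M[208]=-2
halt.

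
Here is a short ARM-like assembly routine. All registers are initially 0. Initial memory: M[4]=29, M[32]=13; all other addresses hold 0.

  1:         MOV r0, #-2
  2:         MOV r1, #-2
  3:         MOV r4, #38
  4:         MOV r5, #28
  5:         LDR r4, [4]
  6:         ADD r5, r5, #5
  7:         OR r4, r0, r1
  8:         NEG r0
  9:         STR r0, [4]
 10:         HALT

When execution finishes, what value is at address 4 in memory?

2

r0=-2
r1=-2
r4=38
r5=28
r4=M[4]=29
r5=28+5=33
r4=(-2)|(-2)=-2
r0=-(-2)=2
STR r0, [4] → M[4]=2
halt.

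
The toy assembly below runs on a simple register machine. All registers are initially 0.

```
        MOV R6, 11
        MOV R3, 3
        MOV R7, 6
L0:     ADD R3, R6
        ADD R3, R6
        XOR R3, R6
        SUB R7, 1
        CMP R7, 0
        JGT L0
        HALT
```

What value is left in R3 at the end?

99

after MOV R6, 11: R6=11
after MOV R3, 3: R3=3
after MOV R7, 6: R7=6
after ADD R3, R6: R3=3+11=14
after ADD R3, R6: R3=14+11=25
after XOR R3, R6: R3=25^11=18
after SUB R7, 1: R7=6-1=5
CMP R7, 0  (cmp 5,0)
JGT L0: taken
after ADD R3, R6: R3=18+11=29
after ADD R3, R6: R3=29+11=40
after XOR R3, R6: R3=40^11=35
after SUB R7, 1: R7=5-1=4
CMP R7, 0  (cmp 4,0)
JGT L0: taken
after ADD R3, R6: R3=35+11=46
after ADD R3, R6: R3=46+11=57
after XOR R3, R6: R3=57^11=50
after SUB R7, 1: R7=4-1=3
CMP R7, 0  (cmp 3,0)
JGT L0: taken
after ADD R3, R6: R3=50+11=61
after ADD R3, R6: R3=61+11=72
after XOR R3, R6: R3=72^11=67
after SUB R7, 1: R7=3-1=2
CMP R7, 0  (cmp 2,0)
JGT L0: taken
after ADD R3, R6: R3=67+11=78
after ADD R3, R6: R3=78+11=89
after XOR R3, R6: R3=89^11=82
after SUB R7, 1: R7=2-1=1
CMP R7, 0  (cmp 1,0)
JGT L0: taken
after ADD R3, R6: R3=82+11=93
after ADD R3, R6: R3=93+11=104
after XOR R3, R6: R3=104^11=99
after SUB R7, 1: R7=1-1=0
CMP R7, 0  (cmp 0,0)
JGT L0: not taken
halt.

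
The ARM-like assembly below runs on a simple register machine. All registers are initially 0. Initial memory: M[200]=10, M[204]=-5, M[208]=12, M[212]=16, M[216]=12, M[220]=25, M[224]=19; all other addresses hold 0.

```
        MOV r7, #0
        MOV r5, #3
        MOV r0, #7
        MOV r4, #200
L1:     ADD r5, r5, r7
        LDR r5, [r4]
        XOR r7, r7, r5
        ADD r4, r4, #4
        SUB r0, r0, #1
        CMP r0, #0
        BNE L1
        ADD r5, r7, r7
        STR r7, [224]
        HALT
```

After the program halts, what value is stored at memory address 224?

-21

MOV r7, #0 → r7=0
MOV r5, #3 → r5=3
MOV r0, #7 → r0=7
MOV r4, #200 → r4=200
ADD r5, r5, r7 → r5=3+0=3
LDR r5, [r4] → r5=M[200]=10
XOR r7, r7, r5 → r7=0^10=10
ADD r4, r4, #4 → r4=200+4=204
SUB r0, r0, #1 → r0=7-1=6
CMP r0, #0  (cmp 6,0)
BNE L1: taken
ADD r5, r5, r7 → r5=10+10=20
LDR r5, [r4] → r5=M[204]=-5
XOR r7, r7, r5 → r7=10^(-5)=-15
ADD r4, r4, #4 → r4=204+4=208
SUB r0, r0, #1 → r0=6-1=5
CMP r0, #0  (cmp 5,0)
BNE L1: taken
ADD r5, r5, r7 → r5=(-5)+(-15)=-20
LDR r5, [r4] → r5=M[208]=12
XOR r7, r7, r5 → r7=(-15)^12=-3
ADD r4, r4, #4 → r4=208+4=212
SUB r0, r0, #1 → r0=5-1=4
CMP r0, #0  (cmp 4,0)
BNE L1: taken
ADD r5, r5, r7 → r5=12+(-3)=9
LDR r5, [r4] → r5=M[212]=16
XOR r7, r7, r5 → r7=(-3)^16=-19
ADD r4, r4, #4 → r4=212+4=216
SUB r0, r0, #1 → r0=4-1=3
CMP r0, #0  (cmp 3,0)
BNE L1: taken
ADD r5, r5, r7 → r5=16+(-19)=-3
LDR r5, [r4] → r5=M[216]=12
XOR r7, r7, r5 → r7=(-19)^12=-31
ADD r4, r4, #4 → r4=216+4=220
SUB r0, r0, #1 → r0=3-1=2
CMP r0, #0  (cmp 2,0)
BNE L1: taken
ADD r5, r5, r7 → r5=12+(-31)=-19
LDR r5, [r4] → r5=M[220]=25
XOR r7, r7, r5 → r7=(-31)^25=-8
ADD r4, r4, #4 → r4=220+4=224
SUB r0, r0, #1 → r0=2-1=1
CMP r0, #0  (cmp 1,0)
BNE L1: taken
ADD r5, r5, r7 → r5=25+(-8)=17
LDR r5, [r4] → r5=M[224]=19
XOR r7, r7, r5 → r7=(-8)^19=-21
ADD r4, r4, #4 → r4=224+4=228
SUB r0, r0, #1 → r0=1-1=0
CMP r0, #0  (cmp 0,0)
BNE L1: not taken
ADD r5, r7, r7 → r5=(-21)+(-21)=-42
STR r7, [224] → M[224]=-21
halt.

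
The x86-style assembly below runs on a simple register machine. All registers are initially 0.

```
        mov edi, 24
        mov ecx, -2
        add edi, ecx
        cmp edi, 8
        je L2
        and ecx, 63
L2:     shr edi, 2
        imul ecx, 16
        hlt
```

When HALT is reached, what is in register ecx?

edi=24
ecx=-2
edi=24+(-2)=22
cmp edi, 8  (cmp 22,8)
je L2: not taken
ecx=(-2)&63=62
edi=22>>2=5
ecx=62*16=992
halt.

992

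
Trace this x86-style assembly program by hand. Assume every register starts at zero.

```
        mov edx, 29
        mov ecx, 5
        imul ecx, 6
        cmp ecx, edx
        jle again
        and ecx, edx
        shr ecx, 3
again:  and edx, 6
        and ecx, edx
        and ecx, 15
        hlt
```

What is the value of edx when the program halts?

edx=29
ecx=5
ecx=5*6=30
cmp ecx, edx  (cmp 30,29)
jle again: not taken
ecx=30&29=28
ecx=28>>3=3
edx=29&6=4
ecx=3&4=0
ecx=0&15=0
halt.

4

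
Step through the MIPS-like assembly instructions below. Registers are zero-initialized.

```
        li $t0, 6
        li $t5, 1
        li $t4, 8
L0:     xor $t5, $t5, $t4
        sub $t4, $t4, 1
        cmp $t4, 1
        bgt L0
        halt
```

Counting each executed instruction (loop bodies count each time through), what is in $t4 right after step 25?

2

$t0=6
$t5=1
$t4=8
$t5=1^8=9
$t4=8-1=7
cmp $t4, 1  (cmp 7,1)
bgt L0: taken
$t5=9^7=14
$t4=7-1=6
cmp $t4, 1  (cmp 6,1)
bgt L0: taken
$t5=14^6=8
$t4=6-1=5
cmp $t4, 1  (cmp 5,1)
bgt L0: taken
$t5=8^5=13
$t4=5-1=4
cmp $t4, 1  (cmp 4,1)
bgt L0: taken
$t5=13^4=9
$t4=4-1=3
cmp $t4, 1  (cmp 3,1)
bgt L0: taken
$t5=9^3=10
$t4=3-1=2
After step 25: $t4 = 2.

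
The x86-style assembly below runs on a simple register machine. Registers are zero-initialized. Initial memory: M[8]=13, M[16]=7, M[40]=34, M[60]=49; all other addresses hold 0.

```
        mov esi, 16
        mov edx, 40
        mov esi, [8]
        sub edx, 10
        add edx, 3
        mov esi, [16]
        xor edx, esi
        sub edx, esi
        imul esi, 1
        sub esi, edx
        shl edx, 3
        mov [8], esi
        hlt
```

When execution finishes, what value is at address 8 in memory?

-24

after mov esi, 16: esi=16
after mov edx, 40: edx=40
after mov esi, [8]: esi=M[8]=13
after sub edx, 10: edx=40-10=30
after add edx, 3: edx=30+3=33
after mov esi, [16]: esi=M[16]=7
after xor edx, esi: edx=33^7=38
after sub edx, esi: edx=38-7=31
after imul esi, 1: esi=7*1=7
after sub esi, edx: esi=7-31=-24
after shl edx, 3: edx=31<<3=248
mov [8], esi → M[8]=-24
halt.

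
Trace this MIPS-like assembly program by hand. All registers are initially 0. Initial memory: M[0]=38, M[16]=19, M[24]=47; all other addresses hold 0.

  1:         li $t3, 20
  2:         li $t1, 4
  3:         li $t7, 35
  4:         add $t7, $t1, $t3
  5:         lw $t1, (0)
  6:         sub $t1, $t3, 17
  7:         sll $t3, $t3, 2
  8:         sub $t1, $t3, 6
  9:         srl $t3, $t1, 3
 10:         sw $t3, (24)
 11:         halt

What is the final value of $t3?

9

li $t3, 20 → $t3=20
li $t1, 4 → $t1=4
li $t7, 35 → $t7=35
add $t7, $t1, $t3 → $t7=4+20=24
lw $t1, (0) → $t1=M[0]=38
sub $t1, $t3, 17 → $t1=20-17=3
sll $t3, $t3, 2 → $t3=20<<2=80
sub $t1, $t3, 6 → $t1=80-6=74
srl $t3, $t1, 3 → $t3=74>>3=9
sw $t3, (24) → M[24]=9
halt.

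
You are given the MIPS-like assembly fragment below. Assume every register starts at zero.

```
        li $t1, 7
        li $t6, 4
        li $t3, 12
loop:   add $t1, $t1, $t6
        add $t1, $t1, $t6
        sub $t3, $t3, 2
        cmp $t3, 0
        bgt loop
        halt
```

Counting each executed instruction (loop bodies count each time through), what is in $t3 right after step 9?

10

$t1=7
$t6=4
$t3=12
$t1=7+4=11
$t1=11+4=15
$t3=12-2=10
cmp $t3, 0  (cmp 10,0)
bgt loop: taken
$t1=15+4=19
After step 9: $t3 = 10.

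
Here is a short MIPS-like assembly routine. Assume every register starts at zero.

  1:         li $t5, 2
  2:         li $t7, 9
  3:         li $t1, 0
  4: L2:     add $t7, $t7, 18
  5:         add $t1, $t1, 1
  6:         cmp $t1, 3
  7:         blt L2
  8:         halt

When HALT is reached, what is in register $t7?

63

$t5=2
$t7=9
$t1=0
$t7=9+18=27
$t1=0+1=1
cmp $t1, 3  (cmp 1,3)
blt L2: taken
$t7=27+18=45
$t1=1+1=2
cmp $t1, 3  (cmp 2,3)
blt L2: taken
$t7=45+18=63
$t1=2+1=3
cmp $t1, 3  (cmp 3,3)
blt L2: not taken
halt.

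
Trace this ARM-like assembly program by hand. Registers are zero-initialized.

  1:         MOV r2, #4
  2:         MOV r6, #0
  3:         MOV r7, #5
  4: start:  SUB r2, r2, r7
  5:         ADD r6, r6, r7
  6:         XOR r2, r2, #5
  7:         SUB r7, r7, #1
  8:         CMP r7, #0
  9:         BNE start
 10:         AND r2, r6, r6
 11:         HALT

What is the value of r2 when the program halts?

15

r2=4
r6=0
r7=5
r2=4-5=-1
r6=0+5=5
r2=(-1)^5=-6
r7=5-1=4
CMP r7, #0  (cmp 4,0)
BNE start: taken
r2=(-6)-4=-10
r6=5+4=9
r2=(-10)^5=-13
r7=4-1=3
CMP r7, #0  (cmp 3,0)
BNE start: taken
r2=(-13)-3=-16
r6=9+3=12
r2=(-16)^5=-11
r7=3-1=2
CMP r7, #0  (cmp 2,0)
BNE start: taken
r2=(-11)-2=-13
r6=12+2=14
r2=(-13)^5=-10
r7=2-1=1
CMP r7, #0  (cmp 1,0)
BNE start: taken
r2=(-10)-1=-11
r6=14+1=15
r2=(-11)^5=-16
r7=1-1=0
CMP r7, #0  (cmp 0,0)
BNE start: not taken
r2=15&15=15
halt.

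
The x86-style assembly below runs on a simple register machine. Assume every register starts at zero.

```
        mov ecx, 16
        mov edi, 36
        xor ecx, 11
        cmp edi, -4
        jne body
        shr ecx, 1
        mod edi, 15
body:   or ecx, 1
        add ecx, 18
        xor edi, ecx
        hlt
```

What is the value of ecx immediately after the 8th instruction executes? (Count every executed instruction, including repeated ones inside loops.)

45

ecx=16
edi=36
ecx=16^11=27
cmp edi, -4  (cmp 36,-4)
jne body: taken
ecx=27|1=27
ecx=27+18=45
edi=36^45=9
After step 8: ecx = 45.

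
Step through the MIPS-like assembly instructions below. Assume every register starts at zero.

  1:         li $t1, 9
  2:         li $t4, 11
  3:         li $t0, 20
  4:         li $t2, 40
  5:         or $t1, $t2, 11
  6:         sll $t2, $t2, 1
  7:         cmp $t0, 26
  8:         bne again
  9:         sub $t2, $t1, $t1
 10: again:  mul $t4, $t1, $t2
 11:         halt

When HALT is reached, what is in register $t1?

li $t1, 9 → $t1=9
li $t4, 11 → $t4=11
li $t0, 20 → $t0=20
li $t2, 40 → $t2=40
or $t1, $t2, 11 → $t1=40|11=43
sll $t2, $t2, 1 → $t2=40<<1=80
cmp $t0, 26  (cmp 20,26)
bne again: taken
mul $t4, $t1, $t2 → $t4=43*80=3440
halt.

43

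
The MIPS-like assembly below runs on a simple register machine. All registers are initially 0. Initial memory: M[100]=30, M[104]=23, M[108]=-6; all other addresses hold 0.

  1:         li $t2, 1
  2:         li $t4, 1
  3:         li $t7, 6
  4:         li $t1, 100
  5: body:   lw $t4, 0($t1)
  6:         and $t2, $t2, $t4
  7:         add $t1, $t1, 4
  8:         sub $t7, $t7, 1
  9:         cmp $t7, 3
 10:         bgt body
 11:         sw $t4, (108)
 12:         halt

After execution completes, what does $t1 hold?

after li $t2, 1: $t2=1
after li $t4, 1: $t4=1
after li $t7, 6: $t7=6
after li $t1, 100: $t1=100
after lw $t4, 0($t1): $t4=M[100]=30
after and $t2, $t2, $t4: $t2=1&30=0
after add $t1, $t1, 4: $t1=100+4=104
after sub $t7, $t7, 1: $t7=6-1=5
cmp $t7, 3  (cmp 5,3)
bgt body: taken
after lw $t4, 0($t1): $t4=M[104]=23
after and $t2, $t2, $t4: $t2=0&23=0
after add $t1, $t1, 4: $t1=104+4=108
after sub $t7, $t7, 1: $t7=5-1=4
cmp $t7, 3  (cmp 4,3)
bgt body: taken
after lw $t4, 0($t1): $t4=M[108]=-6
after and $t2, $t2, $t4: $t2=0&(-6)=0
after add $t1, $t1, 4: $t1=108+4=112
after sub $t7, $t7, 1: $t7=4-1=3
cmp $t7, 3  (cmp 3,3)
bgt body: not taken
sw $t4, (108) → M[108]=-6
halt.

112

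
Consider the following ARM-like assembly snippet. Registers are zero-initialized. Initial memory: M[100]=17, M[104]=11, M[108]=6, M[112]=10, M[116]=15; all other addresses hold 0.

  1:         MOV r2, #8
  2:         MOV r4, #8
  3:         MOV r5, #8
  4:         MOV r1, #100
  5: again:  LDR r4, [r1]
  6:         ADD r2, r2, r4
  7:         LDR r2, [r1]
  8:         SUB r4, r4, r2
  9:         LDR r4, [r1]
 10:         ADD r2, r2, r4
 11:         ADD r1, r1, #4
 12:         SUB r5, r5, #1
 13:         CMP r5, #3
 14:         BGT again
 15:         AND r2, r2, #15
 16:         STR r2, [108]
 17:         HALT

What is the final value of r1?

after MOV r2, #8: r2=8
after MOV r4, #8: r4=8
after MOV r5, #8: r5=8
after MOV r1, #100: r1=100
after LDR r4, [r1]: r4=M[100]=17
after ADD r2, r2, r4: r2=8+17=25
after LDR r2, [r1]: r2=M[100]=17
after SUB r4, r4, r2: r4=17-17=0
after LDR r4, [r1]: r4=M[100]=17
after ADD r2, r2, r4: r2=17+17=34
after ADD r1, r1, #4: r1=100+4=104
after SUB r5, r5, #1: r5=8-1=7
CMP r5, #3  (cmp 7,3)
BGT again: taken
after LDR r4, [r1]: r4=M[104]=11
after ADD r2, r2, r4: r2=34+11=45
after LDR r2, [r1]: r2=M[104]=11
after SUB r4, r4, r2: r4=11-11=0
after LDR r4, [r1]: r4=M[104]=11
after ADD r2, r2, r4: r2=11+11=22
after ADD r1, r1, #4: r1=104+4=108
after SUB r5, r5, #1: r5=7-1=6
CMP r5, #3  (cmp 6,3)
BGT again: taken
after LDR r4, [r1]: r4=M[108]=6
after ADD r2, r2, r4: r2=22+6=28
after LDR r2, [r1]: r2=M[108]=6
after SUB r4, r4, r2: r4=6-6=0
after LDR r4, [r1]: r4=M[108]=6
after ADD r2, r2, r4: r2=6+6=12
after ADD r1, r1, #4: r1=108+4=112
after SUB r5, r5, #1: r5=6-1=5
CMP r5, #3  (cmp 5,3)
BGT again: taken
after LDR r4, [r1]: r4=M[112]=10
after ADD r2, r2, r4: r2=12+10=22
after LDR r2, [r1]: r2=M[112]=10
after SUB r4, r4, r2: r4=10-10=0
after LDR r4, [r1]: r4=M[112]=10
after ADD r2, r2, r4: r2=10+10=20
after ADD r1, r1, #4: r1=112+4=116
after SUB r5, r5, #1: r5=5-1=4
CMP r5, #3  (cmp 4,3)
BGT again: taken
after LDR r4, [r1]: r4=M[116]=15
after ADD r2, r2, r4: r2=20+15=35
after LDR r2, [r1]: r2=M[116]=15
after SUB r4, r4, r2: r4=15-15=0
after LDR r4, [r1]: r4=M[116]=15
after ADD r2, r2, r4: r2=15+15=30
after ADD r1, r1, #4: r1=116+4=120
after SUB r5, r5, #1: r5=4-1=3
CMP r5, #3  (cmp 3,3)
BGT again: not taken
after AND r2, r2, #15: r2=30&15=14
STR r2, [108] → M[108]=14
halt.

120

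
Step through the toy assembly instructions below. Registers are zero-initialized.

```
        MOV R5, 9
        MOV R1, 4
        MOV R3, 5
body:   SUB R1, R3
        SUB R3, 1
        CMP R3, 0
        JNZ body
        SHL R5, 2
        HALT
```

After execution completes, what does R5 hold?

MOV R5, 9 → R5=9
MOV R1, 4 → R1=4
MOV R3, 5 → R3=5
SUB R1, R3 → R1=4-5=-1
SUB R3, 1 → R3=5-1=4
CMP R3, 0  (cmp 4,0)
JNZ body: taken
SUB R1, R3 → R1=(-1)-4=-5
SUB R3, 1 → R3=4-1=3
CMP R3, 0  (cmp 3,0)
JNZ body: taken
SUB R1, R3 → R1=(-5)-3=-8
SUB R3, 1 → R3=3-1=2
CMP R3, 0  (cmp 2,0)
JNZ body: taken
SUB R1, R3 → R1=(-8)-2=-10
SUB R3, 1 → R3=2-1=1
CMP R3, 0  (cmp 1,0)
JNZ body: taken
SUB R1, R3 → R1=(-10)-1=-11
SUB R3, 1 → R3=1-1=0
CMP R3, 0  (cmp 0,0)
JNZ body: not taken
SHL R5, 2 → R5=9<<2=36
halt.

36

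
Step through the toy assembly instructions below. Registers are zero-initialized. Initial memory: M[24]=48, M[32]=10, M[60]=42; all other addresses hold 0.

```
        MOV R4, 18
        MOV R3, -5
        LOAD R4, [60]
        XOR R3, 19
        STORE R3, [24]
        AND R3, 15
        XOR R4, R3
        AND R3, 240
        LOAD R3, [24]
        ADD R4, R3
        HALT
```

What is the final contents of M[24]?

-24

R4=18
R3=-5
R4=M[60]=42
R3=(-5)^19=-24
STORE R3, [24] → M[24]=-24
R3=(-24)&15=8
R4=42^8=34
R3=8&240=0
R3=M[24]=-24
R4=34+(-24)=10
halt.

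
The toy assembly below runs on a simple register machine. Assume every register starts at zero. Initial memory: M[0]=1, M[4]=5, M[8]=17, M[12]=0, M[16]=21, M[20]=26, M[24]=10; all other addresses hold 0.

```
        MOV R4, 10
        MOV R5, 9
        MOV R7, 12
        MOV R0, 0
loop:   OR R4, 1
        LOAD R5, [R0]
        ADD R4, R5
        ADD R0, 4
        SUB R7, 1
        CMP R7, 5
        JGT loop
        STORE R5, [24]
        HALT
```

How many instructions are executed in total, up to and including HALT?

MOV R4, 10 → R4=10
MOV R5, 9 → R5=9
MOV R7, 12 → R7=12
MOV R0, 0 → R0=0
OR R4, 1 → R4=10|1=11
LOAD R5, [R0] → R5=M[0]=1
ADD R4, R5 → R4=11+1=12
ADD R0, 4 → R0=0+4=4
SUB R7, 1 → R7=12-1=11
CMP R7, 5  (cmp 11,5)
JGT loop: taken
OR R4, 1 → R4=12|1=13
LOAD R5, [R0] → R5=M[4]=5
ADD R4, R5 → R4=13+5=18
ADD R0, 4 → R0=4+4=8
SUB R7, 1 → R7=11-1=10
CMP R7, 5  (cmp 10,5)
JGT loop: taken
OR R4, 1 → R4=18|1=19
LOAD R5, [R0] → R5=M[8]=17
ADD R4, R5 → R4=19+17=36
ADD R0, 4 → R0=8+4=12
SUB R7, 1 → R7=10-1=9
CMP R7, 5  (cmp 9,5)
JGT loop: taken
OR R4, 1 → R4=36|1=37
LOAD R5, [R0] → R5=M[12]=0
ADD R4, R5 → R4=37+0=37
ADD R0, 4 → R0=12+4=16
SUB R7, 1 → R7=9-1=8
CMP R7, 5  (cmp 8,5)
JGT loop: taken
OR R4, 1 → R4=37|1=37
LOAD R5, [R0] → R5=M[16]=21
ADD R4, R5 → R4=37+21=58
ADD R0, 4 → R0=16+4=20
SUB R7, 1 → R7=8-1=7
CMP R7, 5  (cmp 7,5)
JGT loop: taken
OR R4, 1 → R4=58|1=59
LOAD R5, [R0] → R5=M[20]=26
ADD R4, R5 → R4=59+26=85
ADD R0, 4 → R0=20+4=24
SUB R7, 1 → R7=7-1=6
CMP R7, 5  (cmp 6,5)
JGT loop: taken
OR R4, 1 → R4=85|1=85
LOAD R5, [R0] → R5=M[24]=10
ADD R4, R5 → R4=85+10=95
ADD R0, 4 → R0=24+4=28
SUB R7, 1 → R7=6-1=5
CMP R7, 5  (cmp 5,5)
JGT loop: not taken
STORE R5, [24] → M[24]=10
halt.
Total executed instructions: 55.

55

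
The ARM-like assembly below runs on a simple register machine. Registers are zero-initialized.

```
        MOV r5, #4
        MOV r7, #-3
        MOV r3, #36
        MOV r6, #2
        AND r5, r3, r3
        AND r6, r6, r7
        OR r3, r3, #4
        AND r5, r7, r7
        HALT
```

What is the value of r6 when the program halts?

0

after MOV r5, #4: r5=4
after MOV r7, #-3: r7=-3
after MOV r3, #36: r3=36
after MOV r6, #2: r6=2
after AND r5, r3, r3: r5=36&36=36
after AND r6, r6, r7: r6=2&(-3)=0
after OR r3, r3, #4: r3=36|4=36
after AND r5, r7, r7: r5=(-3)&(-3)=-3
halt.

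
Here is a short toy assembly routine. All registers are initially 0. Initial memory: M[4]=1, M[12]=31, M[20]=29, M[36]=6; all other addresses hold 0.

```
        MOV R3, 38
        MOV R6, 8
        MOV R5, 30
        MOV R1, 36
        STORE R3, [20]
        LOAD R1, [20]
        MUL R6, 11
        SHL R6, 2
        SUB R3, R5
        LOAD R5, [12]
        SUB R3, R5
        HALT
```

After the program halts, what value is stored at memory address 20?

after MOV R3, 38: R3=38
after MOV R6, 8: R6=8
after MOV R5, 30: R5=30
after MOV R1, 36: R1=36
STORE R3, [20] → M[20]=38
after LOAD R1, [20]: R1=M[20]=38
after MUL R6, 11: R6=8*11=88
after SHL R6, 2: R6=88<<2=352
after SUB R3, R5: R3=38-30=8
after LOAD R5, [12]: R5=M[12]=31
after SUB R3, R5: R3=8-31=-23
halt.

38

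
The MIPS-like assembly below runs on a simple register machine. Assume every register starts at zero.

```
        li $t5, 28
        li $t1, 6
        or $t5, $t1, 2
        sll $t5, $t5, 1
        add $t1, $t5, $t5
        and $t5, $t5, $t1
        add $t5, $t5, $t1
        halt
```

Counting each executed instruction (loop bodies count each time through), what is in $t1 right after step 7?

li $t5, 28 → $t5=28
li $t1, 6 → $t1=6
or $t5, $t1, 2 → $t5=6|2=6
sll $t5, $t5, 1 → $t5=6<<1=12
add $t1, $t5, $t5 → $t1=12+12=24
and $t5, $t5, $t1 → $t5=12&24=8
add $t5, $t5, $t1 → $t5=8+24=32
After step 7: $t1 = 24.

24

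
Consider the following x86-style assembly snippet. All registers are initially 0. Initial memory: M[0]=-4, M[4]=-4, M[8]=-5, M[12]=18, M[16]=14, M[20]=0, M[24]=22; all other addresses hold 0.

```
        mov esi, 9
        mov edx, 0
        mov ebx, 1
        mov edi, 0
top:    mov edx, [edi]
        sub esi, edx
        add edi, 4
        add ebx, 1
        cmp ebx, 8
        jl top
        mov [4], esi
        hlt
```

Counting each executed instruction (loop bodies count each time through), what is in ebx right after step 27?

5

after mov esi, 9: esi=9
after mov edx, 0: edx=0
after mov ebx, 1: ebx=1
after mov edi, 0: edi=0
after mov edx, [edi]: edx=M[0]=-4
after sub esi, edx: esi=9-(-4)=13
after add edi, 4: edi=0+4=4
after add ebx, 1: ebx=1+1=2
cmp ebx, 8  (cmp 2,8)
jl top: taken
after mov edx, [edi]: edx=M[4]=-4
after sub esi, edx: esi=13-(-4)=17
after add edi, 4: edi=4+4=8
after add ebx, 1: ebx=2+1=3
cmp ebx, 8  (cmp 3,8)
jl top: taken
after mov edx, [edi]: edx=M[8]=-5
after sub esi, edx: esi=17-(-5)=22
after add edi, 4: edi=8+4=12
after add ebx, 1: ebx=3+1=4
cmp ebx, 8  (cmp 4,8)
jl top: taken
after mov edx, [edi]: edx=M[12]=18
after sub esi, edx: esi=22-18=4
after add edi, 4: edi=12+4=16
after add ebx, 1: ebx=4+1=5
cmp ebx, 8  (cmp 5,8)
After step 27: ebx = 5.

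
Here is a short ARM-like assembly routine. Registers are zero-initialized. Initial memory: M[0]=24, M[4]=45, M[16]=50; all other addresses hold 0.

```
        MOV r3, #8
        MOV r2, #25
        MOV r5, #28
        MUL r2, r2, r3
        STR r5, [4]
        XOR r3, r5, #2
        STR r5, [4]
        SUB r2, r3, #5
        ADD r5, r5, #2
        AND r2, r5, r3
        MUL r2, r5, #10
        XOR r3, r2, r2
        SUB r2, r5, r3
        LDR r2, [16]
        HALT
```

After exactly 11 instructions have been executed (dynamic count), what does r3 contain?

30

MOV r3, #8 → r3=8
MOV r2, #25 → r2=25
MOV r5, #28 → r5=28
MUL r2, r2, r3 → r2=25*8=200
STR r5, [4] → M[4]=28
XOR r3, r5, #2 → r3=28^2=30
STR r5, [4] → M[4]=28
SUB r2, r3, #5 → r2=30-5=25
ADD r5, r5, #2 → r5=28+2=30
AND r2, r5, r3 → r2=30&30=30
MUL r2, r5, #10 → r2=30*10=300
After step 11: r3 = 30.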